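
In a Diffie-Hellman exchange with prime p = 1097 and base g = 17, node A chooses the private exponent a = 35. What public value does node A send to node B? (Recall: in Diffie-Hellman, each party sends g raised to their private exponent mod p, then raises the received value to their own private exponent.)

262

Public value = 17^35 mod 1097.
17^1 ≡ 17 (mod 1097)
17^2 = (17^1)^2 ≡ 17^2 = 289 ≡ 289 (mod 1097)
17^4 = (17^2)^2 ≡ 289^2 = 83521 ≡ 149 (mod 1097)
17^8 = (17^4)^2 ≡ 149^2 = 22201 ≡ 261 (mod 1097)
17^16 = (17^8)^2 ≡ 261^2 = 68121 ≡ 107 (mod 1097)
17^32 = (17^16)^2 ≡ 107^2 = 11449 ≡ 479 (mod 1097)
17^35 = 17^32 · 17^2 · 17^1 ≡ 479 · 289 · 17 ≡ 262 (mod 1097).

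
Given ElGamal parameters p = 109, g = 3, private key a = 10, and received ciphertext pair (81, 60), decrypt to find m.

106

Shared mask s = c₁^a mod p = 81^10 mod 109.
81^1 ≡ 81 (mod 109)
81^2 = (81^1)^2 ≡ 81^2 = 6561 ≡ 21 (mod 109)
81^4 = (81^2)^2 ≡ 21^2 = 441 ≡ 5 (mod 109)
81^8 = (81^4)^2 ≡ 5^2 = 25 ≡ 25 (mod 109)
81^10 = 81^8 · 81^2 ≡ 25 · 21 ≡ 89 (mod 109).
So s = 89; s⁻¹ ≡ 49 (mod 109).
m = c₂ · s⁻¹ mod 109 = 60 · 49 mod 109 = 106.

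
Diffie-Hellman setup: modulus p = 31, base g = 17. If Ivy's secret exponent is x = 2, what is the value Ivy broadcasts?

10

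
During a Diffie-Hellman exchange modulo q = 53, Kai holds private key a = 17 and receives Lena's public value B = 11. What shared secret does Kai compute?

Shared key K = 11^17 mod 53.
11^1 ≡ 11 (mod 53)
11^2 = (11^1)^2 ≡ 11^2 = 121 ≡ 15 (mod 53)
11^4 = (11^2)^2 ≡ 15^2 = 225 ≡ 13 (mod 53)
11^8 = (11^4)^2 ≡ 13^2 = 169 ≡ 10 (mod 53)
11^16 = (11^8)^2 ≡ 10^2 = 100 ≡ 47 (mod 53)
11^17 = 11^16 · 11^1 ≡ 47 · 11 ≡ 40 (mod 53).

40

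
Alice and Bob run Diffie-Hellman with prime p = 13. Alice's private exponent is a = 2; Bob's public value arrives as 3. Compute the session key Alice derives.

Shared key K = 3^2 mod 13.
3^1 ≡ 3 (mod 13)
3^2 = (3^1)^2 ≡ 3^2 = 9 ≡ 9 (mod 13)

9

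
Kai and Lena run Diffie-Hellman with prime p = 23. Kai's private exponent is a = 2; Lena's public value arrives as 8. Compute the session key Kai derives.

Shared key K = 8^2 mod 23.
8^1 ≡ 8 (mod 23)
8^2 = (8^1)^2 ≡ 8^2 = 64 ≡ 18 (mod 23)

18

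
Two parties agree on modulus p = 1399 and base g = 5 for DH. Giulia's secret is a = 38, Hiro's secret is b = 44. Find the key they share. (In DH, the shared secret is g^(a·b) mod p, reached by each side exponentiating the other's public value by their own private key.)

1168

Giulia sends A = g^a mod p = 5^38 mod 1399.
5^1 ≡ 5 (mod 1399)
5^2 = (5^1)^2 ≡ 5^2 = 25 ≡ 25 (mod 1399)
5^4 = (5^2)^2 ≡ 25^2 = 625 ≡ 625 (mod 1399)
5^8 = (5^4)^2 ≡ 625^2 = 390625 ≡ 304 (mod 1399)
5^16 = (5^8)^2 ≡ 304^2 = 92416 ≡ 82 (mod 1399)
5^32 = (5^16)^2 ≡ 82^2 = 6724 ≡ 1128 (mod 1399)
5^38 = 5^32 · 5^4 · 5^2 ≡ 1128 · 625 · 25 ≡ 398 (mod 1399).
So A = 398. Hiro then computes K = A^b mod p = 398^44 mod 1399.
398^1 ≡ 398 (mod 1399)
398^2 = (398^1)^2 ≡ 398^2 = 158404 ≡ 317 (mod 1399)
398^4 = (398^2)^2 ≡ 317^2 = 100489 ≡ 1160 (mod 1399)
398^8 = (398^4)^2 ≡ 1160^2 = 1345600 ≡ 1161 (mod 1399)
398^16 = (398^8)^2 ≡ 1161^2 = 1347921 ≡ 684 (mod 1399)
398^32 = (398^16)^2 ≡ 684^2 = 467856 ≡ 590 (mod 1399)
398^44 = 398^32 · 398^8 · 398^4 ≡ 590 · 1161 · 1160 ≡ 1168 (mod 1399).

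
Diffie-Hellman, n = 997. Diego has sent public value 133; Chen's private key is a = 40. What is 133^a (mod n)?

360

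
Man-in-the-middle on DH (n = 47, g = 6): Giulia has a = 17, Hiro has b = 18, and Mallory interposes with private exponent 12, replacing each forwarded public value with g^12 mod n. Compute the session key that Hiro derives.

Hiro receives Mallory's public value M = 6^12 mod 47 instead of the honest one.
6^1 ≡ 6 (mod 47)
6^2 = (6^1)^2 ≡ 6^2 = 36 ≡ 36 (mod 47)
6^4 = (6^2)^2 ≡ 36^2 = 1296 ≡ 27 (mod 47)
6^8 = (6^4)^2 ≡ 27^2 = 729 ≡ 24 (mod 47)
6^12 = 6^8 · 6^4 ≡ 24 · 27 ≡ 37 (mod 47).
So M = 37. Hiro computes K = M^18 mod 47.
37^1 ≡ 37 (mod 47)
37^2 = (37^1)^2 ≡ 37^2 = 1369 ≡ 6 (mod 47)
37^4 = (37^2)^2 ≡ 6^2 = 36 ≡ 36 (mod 47)
37^8 = (37^4)^2 ≡ 36^2 = 1296 ≡ 27 (mod 47)
37^16 = (37^8)^2 ≡ 27^2 = 729 ≡ 24 (mod 47)
37^18 = 37^16 · 37^2 ≡ 24 · 6 ≡ 3 (mod 47).

3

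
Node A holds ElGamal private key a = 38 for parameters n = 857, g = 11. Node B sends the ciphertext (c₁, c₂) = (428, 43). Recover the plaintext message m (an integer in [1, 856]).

Shared mask s = c₁^a mod n = 428^38 mod 857.
428^1 ≡ 428 (mod 857)
428^2 = (428^1)^2 ≡ 428^2 = 183184 ≡ 643 (mod 857)
428^4 = (428^2)^2 ≡ 643^2 = 413449 ≡ 375 (mod 857)
428^8 = (428^4)^2 ≡ 375^2 = 140625 ≡ 77 (mod 857)
428^16 = (428^8)^2 ≡ 77^2 = 5929 ≡ 787 (mod 857)
428^32 = (428^16)^2 ≡ 787^2 = 619369 ≡ 615 (mod 857)
428^38 = 428^32 · 428^4 · 428^2 ≡ 615 · 375 · 643 ≡ 23 (mod 857).
So s = 23; s⁻¹ ≡ 708 (mod 857).
m = c₂ · s⁻¹ mod 857 = 43 · 708 mod 857 = 449.

449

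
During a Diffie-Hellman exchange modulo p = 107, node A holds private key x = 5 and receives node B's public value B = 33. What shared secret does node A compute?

Shared key K = 33^5 mod 107.
33^1 ≡ 33 (mod 107)
33^2 = (33^1)^2 ≡ 33^2 = 1089 ≡ 19 (mod 107)
33^4 = (33^2)^2 ≡ 19^2 = 361 ≡ 40 (mod 107)
33^5 = 33^4 · 33^1 ≡ 40 · 33 ≡ 36 (mod 107).

36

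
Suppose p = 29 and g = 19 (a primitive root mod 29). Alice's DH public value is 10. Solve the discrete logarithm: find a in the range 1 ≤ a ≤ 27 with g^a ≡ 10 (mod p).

15

Try successive powers of 19 modulo 29:
19^1 ≡ 19
19^2 ≡ 13
19^3 ≡ 15
19^4 ≡ 24
19^5 ≡ 21
19^6 ≡ 22
19^7 ≡ 12
19^8 ≡ 25
19^9 ≡ 11
19^10 ≡ 6
19^11 ≡ 27
19^12 ≡ 20
19^13 ≡ 3
19^14 ≡ 28
19^15 ≡ 10
Found: a = 15.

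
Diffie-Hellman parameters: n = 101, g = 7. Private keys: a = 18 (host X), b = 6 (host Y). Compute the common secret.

24

Host X sends A = g^a mod n = 7^18 mod 101.
7^1 ≡ 7 (mod 101)
7^2 = (7^1)^2 ≡ 7^2 = 49 ≡ 49 (mod 101)
7^4 = (7^2)^2 ≡ 49^2 = 2401 ≡ 78 (mod 101)
7^8 = (7^4)^2 ≡ 78^2 = 6084 ≡ 24 (mod 101)
7^16 = (7^8)^2 ≡ 24^2 = 576 ≡ 71 (mod 101)
7^18 = 7^16 · 7^2 ≡ 71 · 49 ≡ 45 (mod 101).
So A = 45. Host Y then computes K = A^b mod n = 45^6 mod 101.
45^1 ≡ 45 (mod 101)
45^2 = (45^1)^2 ≡ 45^2 = 2025 ≡ 5 (mod 101)
45^4 = (45^2)^2 ≡ 5^2 = 25 ≡ 25 (mod 101)
45^6 = 45^4 · 45^2 ≡ 25 · 5 ≡ 24 (mod 101).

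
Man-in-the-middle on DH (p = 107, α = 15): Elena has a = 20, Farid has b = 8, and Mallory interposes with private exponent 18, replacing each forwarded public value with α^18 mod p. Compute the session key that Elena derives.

Elena receives Mallory's public value M = 15^18 mod 107 instead of the honest one.
15^1 ≡ 15 (mod 107)
15^2 = (15^1)^2 ≡ 15^2 = 225 ≡ 11 (mod 107)
15^4 = (15^2)^2 ≡ 11^2 = 121 ≡ 14 (mod 107)
15^8 = (15^4)^2 ≡ 14^2 = 196 ≡ 89 (mod 107)
15^16 = (15^8)^2 ≡ 89^2 = 7921 ≡ 3 (mod 107)
15^18 = 15^16 · 15^2 ≡ 3 · 11 ≡ 33 (mod 107).
So M = 33. Elena computes K = M^20 mod 107.
33^1 ≡ 33 (mod 107)
33^2 = (33^1)^2 ≡ 33^2 = 1089 ≡ 19 (mod 107)
33^4 = (33^2)^2 ≡ 19^2 = 361 ≡ 40 (mod 107)
33^8 = (33^4)^2 ≡ 40^2 = 1600 ≡ 102 (mod 107)
33^16 = (33^8)^2 ≡ 102^2 = 10404 ≡ 25 (mod 107)
33^20 = 33^16 · 33^4 ≡ 25 · 40 ≡ 37 (mod 107).

37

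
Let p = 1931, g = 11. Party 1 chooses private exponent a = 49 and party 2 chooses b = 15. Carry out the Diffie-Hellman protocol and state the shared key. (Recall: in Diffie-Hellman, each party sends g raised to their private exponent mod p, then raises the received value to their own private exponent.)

Party 2 sends B = g^b mod p = 11^15 mod 1931.
11^1 ≡ 11 (mod 1931)
11^2 = (11^1)^2 ≡ 11^2 = 121 ≡ 121 (mod 1931)
11^4 = (11^2)^2 ≡ 121^2 = 14641 ≡ 1124 (mod 1931)
11^8 = (11^4)^2 ≡ 1124^2 = 1263376 ≡ 502 (mod 1931)
11^15 = 11^8 · 11^4 · 11^2 · 11^1 ≡ 502 · 1124 · 121 · 11 ≡ 1844 (mod 1931).
So B = 1844. Party 1 then computes K = B^a mod p = 1844^49 mod 1931.
1844^1 ≡ 1844 (mod 1931)
1844^2 = (1844^1)^2 ≡ 1844^2 = 3400336 ≡ 1776 (mod 1931)
1844^4 = (1844^2)^2 ≡ 1776^2 = 3154176 ≡ 853 (mod 1931)
1844^8 = (1844^4)^2 ≡ 853^2 = 727609 ≡ 1553 (mod 1931)
1844^16 = (1844^8)^2 ≡ 1553^2 = 2411809 ≡ 1921 (mod 1931)
1844^32 = (1844^16)^2 ≡ 1921^2 = 3690241 ≡ 100 (mod 1931)
1844^49 = 1844^32 · 1844^16 · 1844^1 ≡ 100 · 1921 · 1844 ≡ 105 (mod 1931).

105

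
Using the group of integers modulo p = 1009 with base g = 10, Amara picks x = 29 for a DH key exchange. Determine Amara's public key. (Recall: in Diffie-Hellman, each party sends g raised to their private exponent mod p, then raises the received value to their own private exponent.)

429

Public value = 10^29 mod 1009.
10^1 ≡ 10 (mod 1009)
10^2 = (10^1)^2 ≡ 10^2 = 100 ≡ 100 (mod 1009)
10^4 = (10^2)^2 ≡ 100^2 = 10000 ≡ 919 (mod 1009)
10^8 = (10^4)^2 ≡ 919^2 = 844561 ≡ 28 (mod 1009)
10^16 = (10^8)^2 ≡ 28^2 = 784 ≡ 784 (mod 1009)
10^29 = 10^16 · 10^8 · 10^4 · 10^1 ≡ 784 · 28 · 919 · 10 ≡ 429 (mod 1009).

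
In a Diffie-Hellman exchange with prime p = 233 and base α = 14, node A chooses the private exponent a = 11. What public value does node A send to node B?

Public value = 14^11 mod 233.
14^1 ≡ 14 (mod 233)
14^2 = (14^1)^2 ≡ 14^2 = 196 ≡ 196 (mod 233)
14^4 = (14^2)^2 ≡ 196^2 = 38416 ≡ 204 (mod 233)
14^8 = (14^4)^2 ≡ 204^2 = 41616 ≡ 142 (mod 233)
14^11 = 14^8 · 14^2 · 14^1 ≡ 142 · 196 · 14 ≡ 72 (mod 233).

72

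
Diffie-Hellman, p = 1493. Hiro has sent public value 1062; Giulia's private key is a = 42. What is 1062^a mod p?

652

Shared key K = 1062^42 mod 1493.
1062^1 ≡ 1062 (mod 1493)
1062^2 = (1062^1)^2 ≡ 1062^2 = 1127844 ≡ 629 (mod 1493)
1062^4 = (1062^2)^2 ≡ 629^2 = 395641 ≡ 1489 (mod 1493)
1062^8 = (1062^4)^2 ≡ 1489^2 = 2217121 ≡ 16 (mod 1493)
1062^16 = (1062^8)^2 ≡ 16^2 = 256 ≡ 256 (mod 1493)
1062^32 = (1062^16)^2 ≡ 256^2 = 65536 ≡ 1337 (mod 1493)
1062^42 = 1062^32 · 1062^8 · 1062^2 ≡ 1337 · 16 · 629 ≡ 652 (mod 1493).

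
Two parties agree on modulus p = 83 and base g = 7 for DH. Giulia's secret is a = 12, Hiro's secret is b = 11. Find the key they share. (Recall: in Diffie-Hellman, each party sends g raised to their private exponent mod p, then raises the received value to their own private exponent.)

3

Hiro sends B = g^b mod p = 7^11 mod 83.
7^1 ≡ 7 (mod 83)
7^2 = (7^1)^2 ≡ 7^2 = 49 ≡ 49 (mod 83)
7^4 = (7^2)^2 ≡ 49^2 = 2401 ≡ 77 (mod 83)
7^8 = (7^4)^2 ≡ 77^2 = 5929 ≡ 36 (mod 83)
7^11 = 7^8 · 7^2 · 7^1 ≡ 36 · 49 · 7 ≡ 64 (mod 83).
So B = 64. Giulia then computes K = B^a mod p = 64^12 mod 83.
64^1 ≡ 64 (mod 83)
64^2 = (64^1)^2 ≡ 64^2 = 4096 ≡ 29 (mod 83)
64^4 = (64^2)^2 ≡ 29^2 = 841 ≡ 11 (mod 83)
64^8 = (64^4)^2 ≡ 11^2 = 121 ≡ 38 (mod 83)
64^12 = 64^8 · 64^4 ≡ 38 · 11 ≡ 3 (mod 83).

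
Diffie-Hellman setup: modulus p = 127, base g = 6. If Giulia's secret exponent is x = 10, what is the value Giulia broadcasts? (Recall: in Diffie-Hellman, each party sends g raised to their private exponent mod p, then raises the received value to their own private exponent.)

79

Public value = 6^10 (mod 127).
6^1 ≡ 6 (mod 127)
6^2 = (6^1)^2 ≡ 6^2 = 36 ≡ 36 (mod 127)
6^4 = (6^2)^2 ≡ 36^2 = 1296 ≡ 26 (mod 127)
6^8 = (6^4)^2 ≡ 26^2 = 676 ≡ 41 (mod 127)
6^10 = 6^8 · 6^2 ≡ 41 · 36 ≡ 79 (mod 127).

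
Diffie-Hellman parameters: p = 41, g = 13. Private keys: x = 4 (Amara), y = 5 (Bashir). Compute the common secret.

Amara sends A = g^x mod p = 13^4 mod 41.
13^1 ≡ 13 (mod 41)
13^2 = (13^1)^2 ≡ 13^2 = 169 ≡ 5 (mod 41)
13^4 = (13^2)^2 ≡ 5^2 = 25 ≡ 25 (mod 41)
So A = 25. Bashir then computes K = A^y mod p = 25^5 mod 41.
25^1 ≡ 25 (mod 41)
25^2 = (25^1)^2 ≡ 25^2 = 625 ≡ 10 (mod 41)
25^4 = (25^2)^2 ≡ 10^2 = 100 ≡ 18 (mod 41)
25^5 = 25^4 · 25^1 ≡ 18 · 25 ≡ 40 (mod 41).

40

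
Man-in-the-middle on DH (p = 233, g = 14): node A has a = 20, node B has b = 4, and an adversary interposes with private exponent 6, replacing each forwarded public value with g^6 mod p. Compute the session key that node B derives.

Node B receives an adversary's public value M = 14^6 mod 233 instead of the honest one.
14^1 ≡ 14 (mod 233)
14^2 = (14^1)^2 ≡ 14^2 = 196 ≡ 196 (mod 233)
14^4 = (14^2)^2 ≡ 196^2 = 38416 ≡ 204 (mod 233)
14^6 = 14^4 · 14^2 ≡ 204 · 196 ≡ 141 (mod 233).
So M = 141. Node B computes K = M^4 mod 233.
141^1 ≡ 141 (mod 233)
141^2 = (141^1)^2 ≡ 141^2 = 19881 ≡ 76 (mod 233)
141^4 = (141^2)^2 ≡ 76^2 = 5776 ≡ 184 (mod 233)

184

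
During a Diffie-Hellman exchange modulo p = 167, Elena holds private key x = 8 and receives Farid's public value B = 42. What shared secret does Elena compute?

58

Shared key K = 42^8 mod 167.
42^1 ≡ 42 (mod 167)
42^2 = (42^1)^2 ≡ 42^2 = 1764 ≡ 94 (mod 167)
42^4 = (42^2)^2 ≡ 94^2 = 8836 ≡ 152 (mod 167)
42^8 = (42^4)^2 ≡ 152^2 = 23104 ≡ 58 (mod 167)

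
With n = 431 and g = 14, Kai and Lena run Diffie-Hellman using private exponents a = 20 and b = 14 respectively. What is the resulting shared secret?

298

Kai sends A = g^a mod n = 14^20 mod 431.
14^1 ≡ 14 (mod 431)
14^2 = (14^1)^2 ≡ 14^2 = 196 ≡ 196 (mod 431)
14^4 = (14^2)^2 ≡ 196^2 = 38416 ≡ 57 (mod 431)
14^8 = (14^4)^2 ≡ 57^2 = 3249 ≡ 232 (mod 431)
14^16 = (14^8)^2 ≡ 232^2 = 53824 ≡ 380 (mod 431)
14^20 = 14^16 · 14^4 ≡ 380 · 57 ≡ 110 (mod 431).
So A = 110. Lena then computes K = A^b mod n = 110^14 mod 431.
110^1 ≡ 110 (mod 431)
110^2 = (110^1)^2 ≡ 110^2 = 12100 ≡ 32 (mod 431)
110^4 = (110^2)^2 ≡ 32^2 = 1024 ≡ 162 (mod 431)
110^8 = (110^4)^2 ≡ 162^2 = 26244 ≡ 384 (mod 431)
110^14 = 110^8 · 110^4 · 110^2 ≡ 384 · 162 · 32 ≡ 298 (mod 431).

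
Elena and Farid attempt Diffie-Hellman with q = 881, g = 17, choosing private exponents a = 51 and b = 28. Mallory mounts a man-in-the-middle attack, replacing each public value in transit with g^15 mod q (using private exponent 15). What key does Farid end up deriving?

95

Farid receives Mallory's public value M = 17^15 mod 881 instead of the honest one.
17^1 ≡ 17 (mod 881)
17^2 = (17^1)^2 ≡ 17^2 = 289 ≡ 289 (mod 881)
17^4 = (17^2)^2 ≡ 289^2 = 83521 ≡ 707 (mod 881)
17^8 = (17^4)^2 ≡ 707^2 = 499849 ≡ 322 (mod 881)
17^15 = 17^8 · 17^4 · 17^2 · 17^1 ≡ 322 · 707 · 289 · 17 ≡ 243 (mod 881).
So M = 243. Farid computes K = M^28 mod 881.
243^1 ≡ 243 (mod 881)
243^2 = (243^1)^2 ≡ 243^2 = 59049 ≡ 22 (mod 881)
243^4 = (243^2)^2 ≡ 22^2 = 484 ≡ 484 (mod 881)
243^8 = (243^4)^2 ≡ 484^2 = 234256 ≡ 791 (mod 881)
243^16 = (243^8)^2 ≡ 791^2 = 625681 ≡ 171 (mod 881)
243^28 = 243^16 · 243^8 · 243^4 ≡ 171 · 791 · 484 ≡ 95 (mod 881).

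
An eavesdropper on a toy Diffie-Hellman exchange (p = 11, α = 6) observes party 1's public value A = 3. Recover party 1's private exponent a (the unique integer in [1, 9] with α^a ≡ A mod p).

Try successive powers of 6 modulo 11:
6^1 ≡ 6
6^2 ≡ 3
Found: a = 2.

2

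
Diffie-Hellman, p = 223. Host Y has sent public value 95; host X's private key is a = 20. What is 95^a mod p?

196

Shared key K = 95^20 mod 223.
95^1 ≡ 95 (mod 223)
95^2 = (95^1)^2 ≡ 95^2 = 9025 ≡ 105 (mod 223)
95^4 = (95^2)^2 ≡ 105^2 = 11025 ≡ 98 (mod 223)
95^8 = (95^4)^2 ≡ 98^2 = 9604 ≡ 15 (mod 223)
95^16 = (95^8)^2 ≡ 15^2 = 225 ≡ 2 (mod 223)
95^20 = 95^16 · 95^4 ≡ 2 · 98 ≡ 196 (mod 223).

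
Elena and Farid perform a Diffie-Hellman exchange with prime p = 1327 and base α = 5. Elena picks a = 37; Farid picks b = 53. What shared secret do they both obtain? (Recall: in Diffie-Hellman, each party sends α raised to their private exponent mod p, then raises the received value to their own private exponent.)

Farid sends B = α^b mod p = 5^53 mod 1327.
5^1 ≡ 5 (mod 1327)
5^2 = (5^1)^2 ≡ 5^2 = 25 ≡ 25 (mod 1327)
5^4 = (5^2)^2 ≡ 25^2 = 625 ≡ 625 (mod 1327)
5^8 = (5^4)^2 ≡ 625^2 = 390625 ≡ 487 (mod 1327)
5^16 = (5^8)^2 ≡ 487^2 = 237169 ≡ 963 (mod 1327)
5^32 = (5^16)^2 ≡ 963^2 = 927369 ≡ 1123 (mod 1327)
5^53 = 5^32 · 5^16 · 5^4 · 5^1 ≡ 1123 · 963 · 625 · 5 ≡ 164 (mod 1327).
So B = 164. Elena then computes K = B^a mod p = 164^37 mod 1327.
164^1 ≡ 164 (mod 1327)
164^2 = (164^1)^2 ≡ 164^2 = 26896 ≡ 356 (mod 1327)
164^4 = (164^2)^2 ≡ 356^2 = 126736 ≡ 671 (mod 1327)
164^8 = (164^4)^2 ≡ 671^2 = 450241 ≡ 388 (mod 1327)
164^16 = (164^8)^2 ≡ 388^2 = 150544 ≡ 593 (mod 1327)
164^32 = (164^16)^2 ≡ 593^2 = 351649 ≡ 1321 (mod 1327)
164^37 = 164^32 · 164^4 · 164^1 ≡ 1321 · 671 · 164 ≡ 582 (mod 1327).

582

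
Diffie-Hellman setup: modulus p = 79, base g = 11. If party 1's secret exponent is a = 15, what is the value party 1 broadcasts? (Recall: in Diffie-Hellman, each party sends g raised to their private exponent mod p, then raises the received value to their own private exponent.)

18

Public value = 11^15 mod 79.
11^1 ≡ 11 (mod 79)
11^2 = (11^1)^2 ≡ 11^2 = 121 ≡ 42 (mod 79)
11^4 = (11^2)^2 ≡ 42^2 = 1764 ≡ 26 (mod 79)
11^8 = (11^4)^2 ≡ 26^2 = 676 ≡ 44 (mod 79)
11^15 = 11^8 · 11^4 · 11^2 · 11^1 ≡ 44 · 26 · 42 · 11 ≡ 18 (mod 79).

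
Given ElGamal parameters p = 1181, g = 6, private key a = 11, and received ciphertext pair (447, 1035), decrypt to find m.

952

Shared mask s = c₁^a mod p = 447^11 mod 1181.
447^1 ≡ 447 (mod 1181)
447^2 = (447^1)^2 ≡ 447^2 = 199809 ≡ 220 (mod 1181)
447^4 = (447^2)^2 ≡ 220^2 = 48400 ≡ 1160 (mod 1181)
447^8 = (447^4)^2 ≡ 1160^2 = 1345600 ≡ 441 (mod 1181)
447^11 = 447^8 · 447^2 · 447^1 ≡ 441 · 220 · 447 ≡ 439 (mod 1181).
So s = 439; s⁻¹ ≡ 495 (mod 1181).
m = c₂ · s⁻¹ mod 1181 = 1035 · 495 mod 1181 = 952.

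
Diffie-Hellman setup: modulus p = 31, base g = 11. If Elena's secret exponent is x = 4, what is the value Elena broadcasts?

Public value = 11^4 (mod 31).
11^1 ≡ 11 (mod 31)
11^2 = (11^1)^2 ≡ 11^2 = 121 ≡ 28 (mod 31)
11^4 = (11^2)^2 ≡ 28^2 = 784 ≡ 9 (mod 31)

9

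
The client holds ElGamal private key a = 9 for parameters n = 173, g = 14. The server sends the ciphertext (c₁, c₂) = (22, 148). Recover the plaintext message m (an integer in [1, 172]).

Shared mask s = c₁^a mod n = 22^9 mod 173.
22^1 ≡ 22 (mod 173)
22^2 = (22^1)^2 ≡ 22^2 = 484 ≡ 138 (mod 173)
22^4 = (22^2)^2 ≡ 138^2 = 19044 ≡ 14 (mod 173)
22^8 = (22^4)^2 ≡ 14^2 = 196 ≡ 23 (mod 173)
22^9 = 22^8 · 22^1 ≡ 23 · 22 ≡ 160 (mod 173).
So s = 160; s⁻¹ ≡ 133 (mod 173).
m = c₂ · s⁻¹ mod 173 = 148 · 133 mod 173 = 135.

135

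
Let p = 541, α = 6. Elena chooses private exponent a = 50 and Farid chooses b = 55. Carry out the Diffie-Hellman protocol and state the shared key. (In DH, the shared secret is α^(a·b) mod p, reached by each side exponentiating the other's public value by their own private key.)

316

Elena sends A = α^a mod p = 6^50 mod 541.
6^1 ≡ 6 (mod 541)
6^2 = (6^1)^2 ≡ 6^2 = 36 ≡ 36 (mod 541)
6^4 = (6^2)^2 ≡ 36^2 = 1296 ≡ 214 (mod 541)
6^8 = (6^4)^2 ≡ 214^2 = 45796 ≡ 352 (mod 541)
6^16 = (6^8)^2 ≡ 352^2 = 123904 ≡ 15 (mod 541)
6^32 = (6^16)^2 ≡ 15^2 = 225 ≡ 225 (mod 541)
6^50 = 6^32 · 6^16 · 6^2 ≡ 225 · 15 · 36 ≡ 316 (mod 541).
So A = 316. Farid then computes K = A^b mod p = 316^55 mod 541.
316^1 ≡ 316 (mod 541)
316^2 = (316^1)^2 ≡ 316^2 = 99856 ≡ 312 (mod 541)
316^4 = (316^2)^2 ≡ 312^2 = 97344 ≡ 505 (mod 541)
316^8 = (316^4)^2 ≡ 505^2 = 255025 ≡ 214 (mod 541)
316^16 = (316^8)^2 ≡ 214^2 = 45796 ≡ 352 (mod 541)
316^32 = (316^16)^2 ≡ 352^2 = 123904 ≡ 15 (mod 541)
316^55 = 316^32 · 316^16 · 316^4 · 316^2 · 316^1 ≡ 15 · 352 · 505 · 312 · 316 ≡ 316 (mod 541).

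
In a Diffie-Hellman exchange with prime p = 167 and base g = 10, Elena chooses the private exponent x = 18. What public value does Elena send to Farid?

64

Public value = 10^18 mod 167.
10^1 ≡ 10 (mod 167)
10^2 = (10^1)^2 ≡ 10^2 = 100 ≡ 100 (mod 167)
10^4 = (10^2)^2 ≡ 100^2 = 10000 ≡ 147 (mod 167)
10^8 = (10^4)^2 ≡ 147^2 = 21609 ≡ 66 (mod 167)
10^16 = (10^8)^2 ≡ 66^2 = 4356 ≡ 14 (mod 167)
10^18 = 10^16 · 10^2 ≡ 14 · 100 ≡ 64 (mod 167).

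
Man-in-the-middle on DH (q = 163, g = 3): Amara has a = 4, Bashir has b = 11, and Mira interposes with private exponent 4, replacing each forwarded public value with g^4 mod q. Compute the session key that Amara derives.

51

Amara receives Mira's public value M = 3^4 mod 163 instead of the honest one.
3^1 ≡ 3 (mod 163)
3^2 = (3^1)^2 ≡ 3^2 = 9 ≡ 9 (mod 163)
3^4 = (3^2)^2 ≡ 9^2 = 81 ≡ 81 (mod 163)
So M = 81. Amara computes K = M^4 mod 163.
81^1 ≡ 81 (mod 163)
81^2 = (81^1)^2 ≡ 81^2 = 6561 ≡ 41 (mod 163)
81^4 = (81^2)^2 ≡ 41^2 = 1681 ≡ 51 (mod 163)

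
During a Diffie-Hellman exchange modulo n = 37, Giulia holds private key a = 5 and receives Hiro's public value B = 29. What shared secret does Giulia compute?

Shared key K = 29^5 mod 37.
29^1 ≡ 29 (mod 37)
29^2 = (29^1)^2 ≡ 29^2 = 841 ≡ 27 (mod 37)
29^4 = (29^2)^2 ≡ 27^2 = 729 ≡ 26 (mod 37)
29^5 = 29^4 · 29^1 ≡ 26 · 29 ≡ 14 (mod 37).

14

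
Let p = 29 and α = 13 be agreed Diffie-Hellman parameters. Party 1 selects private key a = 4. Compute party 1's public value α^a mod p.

25

Public value = 13^4 mod 29.
13^1 ≡ 13 (mod 29)
13^2 = (13^1)^2 ≡ 13^2 = 169 ≡ 24 (mod 29)
13^4 = (13^2)^2 ≡ 24^2 = 576 ≡ 25 (mod 29)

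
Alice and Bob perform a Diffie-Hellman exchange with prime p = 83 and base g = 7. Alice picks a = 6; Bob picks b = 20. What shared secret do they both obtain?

68

Bob sends B = g^b mod p = 7^20 mod 83.
7^1 ≡ 7 (mod 83)
7^2 = (7^1)^2 ≡ 7^2 = 49 ≡ 49 (mod 83)
7^4 = (7^2)^2 ≡ 49^2 = 2401 ≡ 77 (mod 83)
7^8 = (7^4)^2 ≡ 77^2 = 5929 ≡ 36 (mod 83)
7^16 = (7^8)^2 ≡ 36^2 = 1296 ≡ 51 (mod 83)
7^20 = 7^16 · 7^4 ≡ 51 · 77 ≡ 26 (mod 83).
So B = 26. Alice then computes K = B^a mod p = 26^6 mod 83.
26^1 ≡ 26 (mod 83)
26^2 = (26^1)^2 ≡ 26^2 = 676 ≡ 12 (mod 83)
26^4 = (26^2)^2 ≡ 12^2 = 144 ≡ 61 (mod 83)
26^6 = 26^4 · 26^2 ≡ 61 · 12 ≡ 68 (mod 83).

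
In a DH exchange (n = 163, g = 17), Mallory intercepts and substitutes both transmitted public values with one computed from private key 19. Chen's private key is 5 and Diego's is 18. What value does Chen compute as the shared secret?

Chen receives Mallory's public value M = 17^19 mod 163 instead of the honest one.
17^1 ≡ 17 (mod 163)
17^2 = (17^1)^2 ≡ 17^2 = 289 ≡ 126 (mod 163)
17^4 = (17^2)^2 ≡ 126^2 = 15876 ≡ 65 (mod 163)
17^8 = (17^4)^2 ≡ 65^2 = 4225 ≡ 150 (mod 163)
17^16 = (17^8)^2 ≡ 150^2 = 22500 ≡ 6 (mod 163)
17^19 = 17^16 · 17^2 · 17^1 ≡ 6 · 126 · 17 ≡ 138 (mod 163).
So M = 138. Chen computes K = M^5 mod 163.
138^1 ≡ 138 (mod 163)
138^2 = (138^1)^2 ≡ 138^2 = 19044 ≡ 136 (mod 163)
138^4 = (138^2)^2 ≡ 136^2 = 18496 ≡ 77 (mod 163)
138^5 = 138^4 · 138^1 ≡ 77 · 138 ≡ 31 (mod 163).

31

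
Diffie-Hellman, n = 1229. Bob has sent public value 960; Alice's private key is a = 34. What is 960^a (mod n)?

Shared key K = 960^34 mod 1229.
960^1 ≡ 960 (mod 1229)
960^2 = (960^1)^2 ≡ 960^2 = 921600 ≡ 1079 (mod 1229)
960^4 = (960^2)^2 ≡ 1079^2 = 1164241 ≡ 378 (mod 1229)
960^8 = (960^4)^2 ≡ 378^2 = 142884 ≡ 320 (mod 1229)
960^16 = (960^8)^2 ≡ 320^2 = 102400 ≡ 393 (mod 1229)
960^32 = (960^16)^2 ≡ 393^2 = 154449 ≡ 824 (mod 1229)
960^34 = 960^32 · 960^2 ≡ 824 · 1079 ≡ 529 (mod 1229).

529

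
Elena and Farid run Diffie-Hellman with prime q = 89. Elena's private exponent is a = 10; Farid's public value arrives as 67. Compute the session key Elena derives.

4

Shared key K = 67^10 mod 89.
67^1 ≡ 67 (mod 89)
67^2 = (67^1)^2 ≡ 67^2 = 4489 ≡ 39 (mod 89)
67^4 = (67^2)^2 ≡ 39^2 = 1521 ≡ 8 (mod 89)
67^8 = (67^4)^2 ≡ 8^2 = 64 ≡ 64 (mod 89)
67^10 = 67^8 · 67^2 ≡ 64 · 39 ≡ 4 (mod 89).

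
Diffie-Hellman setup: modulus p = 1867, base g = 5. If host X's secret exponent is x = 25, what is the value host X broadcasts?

1086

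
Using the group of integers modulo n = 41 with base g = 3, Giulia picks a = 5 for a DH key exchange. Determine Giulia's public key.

38

Public value = 3^5 mod 41.
3^1 ≡ 3 (mod 41)
3^2 = (3^1)^2 ≡ 3^2 = 9 ≡ 9 (mod 41)
3^4 = (3^2)^2 ≡ 9^2 = 81 ≡ 40 (mod 41)
3^5 = 3^4 · 3^1 ≡ 40 · 3 ≡ 38 (mod 41).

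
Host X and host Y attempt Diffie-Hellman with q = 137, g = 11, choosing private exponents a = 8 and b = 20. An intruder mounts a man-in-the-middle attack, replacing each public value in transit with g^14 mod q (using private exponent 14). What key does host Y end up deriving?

50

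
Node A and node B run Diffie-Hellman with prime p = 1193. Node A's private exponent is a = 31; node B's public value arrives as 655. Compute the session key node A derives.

206

Shared key K = 655^31 mod 1193.
655^1 ≡ 655 (mod 1193)
655^2 = (655^1)^2 ≡ 655^2 = 429025 ≡ 738 (mod 1193)
655^4 = (655^2)^2 ≡ 738^2 = 544644 ≡ 636 (mod 1193)
655^8 = (655^4)^2 ≡ 636^2 = 404496 ≡ 69 (mod 1193)
655^16 = (655^8)^2 ≡ 69^2 = 4761 ≡ 1182 (mod 1193)
655^31 = 655^16 · 655^8 · 655^4 · 655^2 · 655^1 ≡ 1182 · 69 · 636 · 738 · 655 ≡ 206 (mod 1193).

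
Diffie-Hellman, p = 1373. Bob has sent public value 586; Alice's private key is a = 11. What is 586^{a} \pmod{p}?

365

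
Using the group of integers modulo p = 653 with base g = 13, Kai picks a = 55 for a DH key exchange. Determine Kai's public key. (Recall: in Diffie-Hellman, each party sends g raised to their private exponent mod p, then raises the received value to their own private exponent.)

Public value = 13^55 mod 653.
13^1 ≡ 13 (mod 653)
13^2 = (13^1)^2 ≡ 13^2 = 169 ≡ 169 (mod 653)
13^4 = (13^2)^2 ≡ 169^2 = 28561 ≡ 482 (mod 653)
13^8 = (13^4)^2 ≡ 482^2 = 232324 ≡ 509 (mod 653)
13^16 = (13^8)^2 ≡ 509^2 = 259081 ≡ 493 (mod 653)
13^32 = (13^16)^2 ≡ 493^2 = 243049 ≡ 133 (mod 653)
13^55 = 13^32 · 13^16 · 13^4 · 13^2 · 13^1 ≡ 133 · 493 · 482 · 169 · 13 ≡ 436 (mod 653).

436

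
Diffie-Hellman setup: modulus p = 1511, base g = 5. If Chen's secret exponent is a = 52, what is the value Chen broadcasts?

441

Public value = 5^52 (mod 1511).
5^1 ≡ 5 (mod 1511)
5^2 = (5^1)^2 ≡ 5^2 = 25 ≡ 25 (mod 1511)
5^4 = (5^2)^2 ≡ 25^2 = 625 ≡ 625 (mod 1511)
5^8 = (5^4)^2 ≡ 625^2 = 390625 ≡ 787 (mod 1511)
5^16 = (5^8)^2 ≡ 787^2 = 619369 ≡ 1370 (mod 1511)
5^32 = (5^16)^2 ≡ 1370^2 = 1876900 ≡ 238 (mod 1511)
5^52 = 5^32 · 5^16 · 5^4 ≡ 238 · 1370 · 625 ≡ 441 (mod 1511).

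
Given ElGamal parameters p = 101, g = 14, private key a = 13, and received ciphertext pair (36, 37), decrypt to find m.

Shared mask s = c₁^a mod p = 36^13 mod 101.
36^1 ≡ 36 (mod 101)
36^2 = (36^1)^2 ≡ 36^2 = 1296 ≡ 84 (mod 101)
36^4 = (36^2)^2 ≡ 84^2 = 7056 ≡ 87 (mod 101)
36^8 = (36^4)^2 ≡ 87^2 = 7569 ≡ 95 (mod 101)
36^13 = 36^8 · 36^4 · 36^1 ≡ 95 · 87 · 36 ≡ 95 (mod 101).
So s = 95; s⁻¹ ≡ 84 (mod 101).
m = c₂ · s⁻¹ mod 101 = 37 · 84 mod 101 = 78.

78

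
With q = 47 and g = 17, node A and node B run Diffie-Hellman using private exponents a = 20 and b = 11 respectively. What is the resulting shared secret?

42

Node A sends A = g^a mod q = 17^20 mod 47.
17^1 ≡ 17 (mod 47)
17^2 = (17^1)^2 ≡ 17^2 = 289 ≡ 7 (mod 47)
17^4 = (17^2)^2 ≡ 7^2 = 49 ≡ 2 (mod 47)
17^8 = (17^4)^2 ≡ 2^2 = 4 ≡ 4 (mod 47)
17^16 = (17^8)^2 ≡ 4^2 = 16 ≡ 16 (mod 47)
17^20 = 17^16 · 17^4 ≡ 16 · 2 ≡ 32 (mod 47).
So A = 32. Node B then computes K = A^b mod q = 32^11 mod 47.
32^1 ≡ 32 (mod 47)
32^2 = (32^1)^2 ≡ 32^2 = 1024 ≡ 37 (mod 47)
32^4 = (32^2)^2 ≡ 37^2 = 1369 ≡ 6 (mod 47)
32^8 = (32^4)^2 ≡ 6^2 = 36 ≡ 36 (mod 47)
32^11 = 32^8 · 32^2 · 32^1 ≡ 36 · 37 · 32 ≡ 42 (mod 47).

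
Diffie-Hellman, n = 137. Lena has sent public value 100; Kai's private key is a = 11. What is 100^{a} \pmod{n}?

37

Shared key K = 100^11 mod 137.
100^1 ≡ 100 (mod 137)
100^2 = (100^1)^2 ≡ 100^2 = 10000 ≡ 136 (mod 137)
100^4 = (100^2)^2 ≡ 136^2 = 18496 ≡ 1 (mod 137)
100^8 = (100^4)^2 ≡ 1^2 = 1 ≡ 1 (mod 137)
100^11 = 100^8 · 100^2 · 100^1 ≡ 1 · 136 · 100 ≡ 37 (mod 137).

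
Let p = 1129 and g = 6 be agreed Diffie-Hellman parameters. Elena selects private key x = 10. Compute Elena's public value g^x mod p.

Public value = 6^10 mod 1129.
6^1 ≡ 6 (mod 1129)
6^2 = (6^1)^2 ≡ 6^2 = 36 ≡ 36 (mod 1129)
6^4 = (6^2)^2 ≡ 36^2 = 1296 ≡ 167 (mod 1129)
6^8 = (6^4)^2 ≡ 167^2 = 27889 ≡ 793 (mod 1129)
6^10 = 6^8 · 6^2 ≡ 793 · 36 ≡ 323 (mod 1129).

323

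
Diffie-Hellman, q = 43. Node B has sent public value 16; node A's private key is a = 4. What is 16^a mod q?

4

Shared key K = 16^4 mod 43.
16^1 ≡ 16 (mod 43)
16^2 = (16^1)^2 ≡ 16^2 = 256 ≡ 41 (mod 43)
16^4 = (16^2)^2 ≡ 41^2 = 1681 ≡ 4 (mod 43)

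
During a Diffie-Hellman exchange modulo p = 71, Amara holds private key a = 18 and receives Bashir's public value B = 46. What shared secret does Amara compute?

5

Shared key K = 46^18 mod 71.
46^1 ≡ 46 (mod 71)
46^2 = (46^1)^2 ≡ 46^2 = 2116 ≡ 57 (mod 71)
46^4 = (46^2)^2 ≡ 57^2 = 3249 ≡ 54 (mod 71)
46^8 = (46^4)^2 ≡ 54^2 = 2916 ≡ 5 (mod 71)
46^16 = (46^8)^2 ≡ 5^2 = 25 ≡ 25 (mod 71)
46^18 = 46^16 · 46^2 ≡ 25 · 57 ≡ 5 (mod 71).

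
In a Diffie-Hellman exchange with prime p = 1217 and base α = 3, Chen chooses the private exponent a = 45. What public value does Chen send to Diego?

490

Public value = 3^{45} \pmod{1217}.
3^1 ≡ 3 (mod 1217)
3^2 = (3^1)^2 ≡ 3^2 = 9 ≡ 9 (mod 1217)
3^4 = (3^2)^2 ≡ 9^2 = 81 ≡ 81 (mod 1217)
3^8 = (3^4)^2 ≡ 81^2 = 6561 ≡ 476 (mod 1217)
3^16 = (3^8)^2 ≡ 476^2 = 226576 ≡ 214 (mod 1217)
3^32 = (3^16)^2 ≡ 214^2 = 45796 ≡ 767 (mod 1217)
3^45 = 3^32 · 3^8 · 3^4 · 3^1 ≡ 767 · 476 · 81 · 3 ≡ 490 (mod 1217).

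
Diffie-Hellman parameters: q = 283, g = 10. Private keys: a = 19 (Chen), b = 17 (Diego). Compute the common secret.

63

Diego sends B = g^b mod q = 10^17 mod 283.
10^1 ≡ 10 (mod 283)
10^2 = (10^1)^2 ≡ 10^2 = 100 ≡ 100 (mod 283)
10^4 = (10^2)^2 ≡ 100^2 = 10000 ≡ 95 (mod 283)
10^8 = (10^4)^2 ≡ 95^2 = 9025 ≡ 252 (mod 283)
10^16 = (10^8)^2 ≡ 252^2 = 63504 ≡ 112 (mod 283)
10^17 = 10^16 · 10^1 ≡ 112 · 10 ≡ 271 (mod 283).
So B = 271. Chen then computes K = B^a mod q = 271^19 mod 283.
271^1 ≡ 271 (mod 283)
271^2 = (271^1)^2 ≡ 271^2 = 73441 ≡ 144 (mod 283)
271^4 = (271^2)^2 ≡ 144^2 = 20736 ≡ 77 (mod 283)
271^8 = (271^4)^2 ≡ 77^2 = 5929 ≡ 269 (mod 283)
271^16 = (271^8)^2 ≡ 269^2 = 72361 ≡ 196 (mod 283)
271^19 = 271^16 · 271^2 · 271^1 ≡ 196 · 144 · 271 ≡ 63 (mod 283).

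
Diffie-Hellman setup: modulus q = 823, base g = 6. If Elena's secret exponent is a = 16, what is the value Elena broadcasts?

492

Public value = 6^16 mod 823.
6^1 ≡ 6 (mod 823)
6^2 = (6^1)^2 ≡ 6^2 = 36 ≡ 36 (mod 823)
6^4 = (6^2)^2 ≡ 36^2 = 1296 ≡ 473 (mod 823)
6^8 = (6^4)^2 ≡ 473^2 = 223729 ≡ 696 (mod 823)
6^16 = (6^8)^2 ≡ 696^2 = 484416 ≡ 492 (mod 823)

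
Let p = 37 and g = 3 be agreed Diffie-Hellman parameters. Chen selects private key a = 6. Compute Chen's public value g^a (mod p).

26

Public value = 3^6 (mod 37).
3^1 ≡ 3 (mod 37)
3^2 = (3^1)^2 ≡ 3^2 = 9 ≡ 9 (mod 37)
3^4 = (3^2)^2 ≡ 9^2 = 81 ≡ 7 (mod 37)
3^6 = 3^4 · 3^2 ≡ 7 · 9 ≡ 26 (mod 37).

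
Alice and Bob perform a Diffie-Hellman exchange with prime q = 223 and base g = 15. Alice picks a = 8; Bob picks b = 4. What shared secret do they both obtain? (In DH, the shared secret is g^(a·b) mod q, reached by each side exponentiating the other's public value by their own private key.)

197

Alice sends A = g^a mod q = 15^8 mod 223.
15^1 ≡ 15 (mod 223)
15^2 = (15^1)^2 ≡ 15^2 = 225 ≡ 2 (mod 223)
15^4 = (15^2)^2 ≡ 2^2 = 4 ≡ 4 (mod 223)
15^8 = (15^4)^2 ≡ 4^2 = 16 ≡ 16 (mod 223)
So A = 16. Bob then computes K = A^b mod q = 16^4 mod 223.
16^1 ≡ 16 (mod 223)
16^2 = (16^1)^2 ≡ 16^2 = 256 ≡ 33 (mod 223)
16^4 = (16^2)^2 ≡ 33^2 = 1089 ≡ 197 (mod 223)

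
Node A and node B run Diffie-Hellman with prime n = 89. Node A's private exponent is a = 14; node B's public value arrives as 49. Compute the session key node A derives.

Shared key K = 49^14 mod 89.
49^1 ≡ 49 (mod 89)
49^2 = (49^1)^2 ≡ 49^2 = 2401 ≡ 87 (mod 89)
49^4 = (49^2)^2 ≡ 87^2 = 7569 ≡ 4 (mod 89)
49^8 = (49^4)^2 ≡ 4^2 = 16 ≡ 16 (mod 89)
49^14 = 49^8 · 49^4 · 49^2 ≡ 16 · 4 · 87 ≡ 50 (mod 89).

50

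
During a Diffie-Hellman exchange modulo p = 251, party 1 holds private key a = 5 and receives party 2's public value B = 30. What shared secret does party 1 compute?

Shared key K = 30^5 mod 251.
30^1 ≡ 30 (mod 251)
30^2 = (30^1)^2 ≡ 30^2 = 900 ≡ 147 (mod 251)
30^4 = (30^2)^2 ≡ 147^2 = 21609 ≡ 23 (mod 251)
30^5 = 30^4 · 30^1 ≡ 23 · 30 ≡ 188 (mod 251).

188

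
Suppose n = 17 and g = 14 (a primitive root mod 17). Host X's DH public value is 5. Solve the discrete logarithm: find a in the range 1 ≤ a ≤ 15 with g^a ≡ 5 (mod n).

13

Try successive powers of 14 modulo 17:
14^1 ≡ 14
14^2 ≡ 9
14^3 ≡ 7
14^4 ≡ 13
14^5 ≡ 12
14^6 ≡ 15
14^7 ≡ 6
14^8 ≡ 16
14^9 ≡ 3
14^10 ≡ 8
14^11 ≡ 10
14^12 ≡ 4
14^13 ≡ 5
Found: a = 13.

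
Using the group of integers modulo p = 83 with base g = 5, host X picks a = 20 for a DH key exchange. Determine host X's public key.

38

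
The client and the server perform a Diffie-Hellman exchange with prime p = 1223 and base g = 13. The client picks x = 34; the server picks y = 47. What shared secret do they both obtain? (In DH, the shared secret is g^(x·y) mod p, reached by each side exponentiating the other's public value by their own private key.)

669

The client sends A = g^x mod p = 13^34 mod 1223.
13^1 ≡ 13 (mod 1223)
13^2 = (13^1)^2 ≡ 13^2 = 169 ≡ 169 (mod 1223)
13^4 = (13^2)^2 ≡ 169^2 = 28561 ≡ 432 (mod 1223)
13^8 = (13^4)^2 ≡ 432^2 = 186624 ≡ 728 (mod 1223)
13^16 = (13^8)^2 ≡ 728^2 = 529984 ≡ 425 (mod 1223)
13^32 = (13^16)^2 ≡ 425^2 = 180625 ≡ 844 (mod 1223)
13^34 = 13^32 · 13^2 ≡ 844 · 169 ≡ 768 (mod 1223).
So A = 768. The server then computes K = A^y mod p = 768^47 mod 1223.
768^1 ≡ 768 (mod 1223)
768^2 = (768^1)^2 ≡ 768^2 = 589824 ≡ 338 (mod 1223)
768^4 = (768^2)^2 ≡ 338^2 = 114244 ≡ 505 (mod 1223)
768^8 = (768^4)^2 ≡ 505^2 = 255025 ≡ 641 (mod 1223)
768^16 = (768^8)^2 ≡ 641^2 = 410881 ≡ 1176 (mod 1223)
768^32 = (768^16)^2 ≡ 1176^2 = 1382976 ≡ 986 (mod 1223)
768^47 = 768^32 · 768^8 · 768^4 · 768^2 · 768^1 ≡ 986 · 641 · 505 · 338 · 768 ≡ 669 (mod 1223).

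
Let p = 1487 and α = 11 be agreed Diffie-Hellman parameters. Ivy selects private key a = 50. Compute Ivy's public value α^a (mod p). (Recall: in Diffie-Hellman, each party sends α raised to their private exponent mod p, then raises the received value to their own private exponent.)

284

Public value = 11^50 (mod 1487).
11^1 ≡ 11 (mod 1487)
11^2 = (11^1)^2 ≡ 11^2 = 121 ≡ 121 (mod 1487)
11^4 = (11^2)^2 ≡ 121^2 = 14641 ≡ 1258 (mod 1487)
11^8 = (11^4)^2 ≡ 1258^2 = 1582564 ≡ 396 (mod 1487)
11^16 = (11^8)^2 ≡ 396^2 = 156816 ≡ 681 (mod 1487)
11^32 = (11^16)^2 ≡ 681^2 = 463761 ≡ 1304 (mod 1487)
11^50 = 11^32 · 11^16 · 11^2 ≡ 1304 · 681 · 121 ≡ 284 (mod 1487).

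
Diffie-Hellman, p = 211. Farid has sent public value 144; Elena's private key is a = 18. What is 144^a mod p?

199

Shared key K = 144^18 mod 211.
144^1 ≡ 144 (mod 211)
144^2 = (144^1)^2 ≡ 144^2 = 20736 ≡ 58 (mod 211)
144^4 = (144^2)^2 ≡ 58^2 = 3364 ≡ 199 (mod 211)
144^8 = (144^4)^2 ≡ 199^2 = 39601 ≡ 144 (mod 211)
144^16 = (144^8)^2 ≡ 144^2 = 20736 ≡ 58 (mod 211)
144^18 = 144^16 · 144^2 ≡ 58 · 58 ≡ 199 (mod 211).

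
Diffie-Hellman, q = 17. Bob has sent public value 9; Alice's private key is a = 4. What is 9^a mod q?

16

Shared key K = 9^4 mod 17.
9^1 ≡ 9 (mod 17)
9^2 = (9^1)^2 ≡ 9^2 = 81 ≡ 13 (mod 17)
9^4 = (9^2)^2 ≡ 13^2 = 169 ≡ 16 (mod 17)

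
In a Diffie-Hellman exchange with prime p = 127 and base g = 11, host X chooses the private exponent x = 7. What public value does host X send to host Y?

37

Public value = 11^7 mod 127.
11^1 ≡ 11 (mod 127)
11^2 = (11^1)^2 ≡ 11^2 = 121 ≡ 121 (mod 127)
11^4 = (11^2)^2 ≡ 121^2 = 14641 ≡ 36 (mod 127)
11^7 = 11^4 · 11^2 · 11^1 ≡ 36 · 121 · 11 ≡ 37 (mod 127).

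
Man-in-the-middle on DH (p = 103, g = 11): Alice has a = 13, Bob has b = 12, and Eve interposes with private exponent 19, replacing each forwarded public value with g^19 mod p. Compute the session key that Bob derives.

61

Bob receives Eve's public value M = 11^19 mod 103 instead of the honest one.
11^1 ≡ 11 (mod 103)
11^2 = (11^1)^2 ≡ 11^2 = 121 ≡ 18 (mod 103)
11^4 = (11^2)^2 ≡ 18^2 = 324 ≡ 15 (mod 103)
11^8 = (11^4)^2 ≡ 15^2 = 225 ≡ 19 (mod 103)
11^16 = (11^8)^2 ≡ 19^2 = 361 ≡ 52 (mod 103)
11^19 = 11^16 · 11^2 · 11^1 ≡ 52 · 18 · 11 ≡ 99 (mod 103).
So M = 99. Bob computes K = M^12 mod 103.
99^1 ≡ 99 (mod 103)
99^2 = (99^1)^2 ≡ 99^2 = 9801 ≡ 16 (mod 103)
99^4 = (99^2)^2 ≡ 16^2 = 256 ≡ 50 (mod 103)
99^8 = (99^4)^2 ≡ 50^2 = 2500 ≡ 28 (mod 103)
99^12 = 99^8 · 99^4 ≡ 28 · 50 ≡ 61 (mod 103).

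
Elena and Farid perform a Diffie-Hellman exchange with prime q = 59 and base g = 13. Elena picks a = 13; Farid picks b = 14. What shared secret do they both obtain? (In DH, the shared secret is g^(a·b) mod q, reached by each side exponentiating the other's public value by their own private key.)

25

Farid sends B = g^b mod q = 13^14 mod 59.
13^1 ≡ 13 (mod 59)
13^2 = (13^1)^2 ≡ 13^2 = 169 ≡ 51 (mod 59)
13^4 = (13^2)^2 ≡ 51^2 = 2601 ≡ 5 (mod 59)
13^8 = (13^4)^2 ≡ 5^2 = 25 ≡ 25 (mod 59)
13^14 = 13^8 · 13^4 · 13^2 ≡ 25 · 5 · 51 ≡ 3 (mod 59).
So B = 3. Elena then computes K = B^a mod q = 3^13 mod 59.
3^1 ≡ 3 (mod 59)
3^2 = (3^1)^2 ≡ 3^2 = 9 ≡ 9 (mod 59)
3^4 = (3^2)^2 ≡ 9^2 = 81 ≡ 22 (mod 59)
3^8 = (3^4)^2 ≡ 22^2 = 484 ≡ 12 (mod 59)
3^13 = 3^8 · 3^4 · 3^1 ≡ 12 · 22 · 3 ≡ 25 (mod 59).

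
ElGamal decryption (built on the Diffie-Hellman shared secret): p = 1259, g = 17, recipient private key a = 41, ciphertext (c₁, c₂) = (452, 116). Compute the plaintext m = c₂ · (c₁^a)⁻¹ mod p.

947

Shared mask s = c₁^a mod p = 452^41 mod 1259.
452^1 ≡ 452 (mod 1259)
452^2 = (452^1)^2 ≡ 452^2 = 204304 ≡ 346 (mod 1259)
452^4 = (452^2)^2 ≡ 346^2 = 119716 ≡ 111 (mod 1259)
452^8 = (452^4)^2 ≡ 111^2 = 12321 ≡ 990 (mod 1259)
452^16 = (452^8)^2 ≡ 990^2 = 980100 ≡ 598 (mod 1259)
452^32 = (452^16)^2 ≡ 598^2 = 357604 ≡ 48 (mod 1259)
452^41 = 452^32 · 452^8 · 452^1 ≡ 48 · 990 · 452 ≡ 500 (mod 1259).
So s = 500; s⁻¹ ≡ 909 (mod 1259).
m = c₂ · s⁻¹ mod 1259 = 116 · 909 mod 1259 = 947.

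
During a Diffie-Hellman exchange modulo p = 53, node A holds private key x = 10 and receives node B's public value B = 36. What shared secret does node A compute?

Shared key K = 36^10 mod 53.
36^1 ≡ 36 (mod 53)
36^2 = (36^1)^2 ≡ 36^2 = 1296 ≡ 24 (mod 53)
36^4 = (36^2)^2 ≡ 24^2 = 576 ≡ 46 (mod 53)
36^8 = (36^4)^2 ≡ 46^2 = 2116 ≡ 49 (mod 53)
36^10 = 36^8 · 36^2 ≡ 49 · 24 ≡ 10 (mod 53).

10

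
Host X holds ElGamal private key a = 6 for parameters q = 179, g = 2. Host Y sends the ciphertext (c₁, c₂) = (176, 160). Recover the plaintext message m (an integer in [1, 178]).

150

Shared mask s = c₁^a mod q = 176^6 mod 179.
176^1 ≡ 176 (mod 179)
176^2 = (176^1)^2 ≡ 176^2 = 30976 ≡ 9 (mod 179)
176^4 = (176^2)^2 ≡ 9^2 = 81 ≡ 81 (mod 179)
176^6 = 176^4 · 176^2 ≡ 81 · 9 ≡ 13 (mod 179).
So s = 13; s⁻¹ ≡ 124 (mod 179).
m = c₂ · s⁻¹ mod 179 = 160 · 124 mod 179 = 150.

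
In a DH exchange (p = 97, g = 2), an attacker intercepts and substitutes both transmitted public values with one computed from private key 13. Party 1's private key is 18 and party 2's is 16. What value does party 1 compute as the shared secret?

Party 1 receives an attacker's public value M = 2^13 mod 97 instead of the honest one.
2^1 ≡ 2 (mod 97)
2^2 = (2^1)^2 ≡ 2^2 = 4 ≡ 4 (mod 97)
2^4 = (2^2)^2 ≡ 4^2 = 16 ≡ 16 (mod 97)
2^8 = (2^4)^2 ≡ 16^2 = 256 ≡ 62 (mod 97)
2^13 = 2^8 · 2^4 · 2^1 ≡ 62 · 16 · 2 ≡ 44 (mod 97).
So M = 44. Party 1 computes K = M^18 mod 97.
44^1 ≡ 44 (mod 97)
44^2 = (44^1)^2 ≡ 44^2 = 1936 ≡ 93 (mod 97)
44^4 = (44^2)^2 ≡ 93^2 = 8649 ≡ 16 (mod 97)
44^8 = (44^4)^2 ≡ 16^2 = 256 ≡ 62 (mod 97)
44^16 = (44^8)^2 ≡ 62^2 = 3844 ≡ 61 (mod 97)
44^18 = 44^16 · 44^2 ≡ 61 · 93 ≡ 47 (mod 97).

47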